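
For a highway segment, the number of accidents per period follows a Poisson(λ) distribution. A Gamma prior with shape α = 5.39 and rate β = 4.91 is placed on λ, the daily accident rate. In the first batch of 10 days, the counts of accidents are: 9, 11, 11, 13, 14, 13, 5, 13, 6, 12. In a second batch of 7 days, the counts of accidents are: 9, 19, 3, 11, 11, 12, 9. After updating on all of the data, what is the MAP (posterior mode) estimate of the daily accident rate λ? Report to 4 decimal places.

8.4614

With a Gamma(shape α, rate β) prior, the Poisson likelihood is conjugate: the posterior is Gamma(α + ΣXᵢ, β + n).
Batch 1: sum of counts S = 107 over n = 10 days.
After batch 1: Gamma(α+S, β+n) = Gamma(5.39+107, 4.91+10) = Gamma(112.39, 14.91).
Batch 2: sum of counts S = 74 over n = 7 days.
After batch 2: Gamma(α+S, β+n) = Gamma(112.39+74, 14.91+7) = Gamma(186.39, 21.91).
Mode of Gamma(α,β) for α≥1 is (α−1)/β = 185.39/21.91 = 8.4614.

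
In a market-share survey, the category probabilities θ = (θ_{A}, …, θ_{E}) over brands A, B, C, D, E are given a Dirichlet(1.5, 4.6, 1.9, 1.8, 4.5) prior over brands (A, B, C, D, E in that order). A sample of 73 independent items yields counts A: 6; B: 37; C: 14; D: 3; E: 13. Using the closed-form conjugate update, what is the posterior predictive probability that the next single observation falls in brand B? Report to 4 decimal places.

0.4765

The Dirichlet prior is conjugate to the Multinomial likelihood: each posterior αⱼ = prior αⱼ + observed count nⱼ.
Posterior concentration: (7.5, 41.6, 15.9, 4.8, 17.5), total = 87.3.
P(next = B | data) = α_{B}/Σα = 0.4765.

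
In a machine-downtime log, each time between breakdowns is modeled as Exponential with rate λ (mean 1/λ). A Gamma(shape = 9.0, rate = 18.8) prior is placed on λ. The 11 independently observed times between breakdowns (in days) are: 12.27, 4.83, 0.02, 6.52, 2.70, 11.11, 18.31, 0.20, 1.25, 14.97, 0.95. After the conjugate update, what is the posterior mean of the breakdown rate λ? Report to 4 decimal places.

0.2176

With a Gamma(shape α, rate β) prior on the exponential rate λ, the posterior after n observations with total T = Σxᵢ is Gamma(α+n, β+T).
Sum of observations T = 73.13 days; n = 11.
Posterior: Gamma(9.0+11, 18.8+73.13) = Gamma(20.0, 91.93).
Posterior mean of λ = α/β = 20.0/91.93 = 0.2176.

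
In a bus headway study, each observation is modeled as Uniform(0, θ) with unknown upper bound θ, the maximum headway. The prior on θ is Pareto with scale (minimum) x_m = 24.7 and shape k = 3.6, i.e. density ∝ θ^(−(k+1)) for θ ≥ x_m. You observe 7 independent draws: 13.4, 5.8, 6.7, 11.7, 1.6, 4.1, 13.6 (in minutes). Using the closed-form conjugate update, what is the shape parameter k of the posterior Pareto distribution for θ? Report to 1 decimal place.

10.6

A Pareto(scale x_m, shape k) prior on the upper bound θ of Uniform(0, θ) is conjugate: posterior is Pareto(max(x_m, max xᵢ), k + n).
Sample maximum = 13.6; prior scale x_m = 24.7 → posterior scale = max = 24.7.
Posterior shape = 3.6 + 7 = 10.6.
Posterior shape k = 10.6.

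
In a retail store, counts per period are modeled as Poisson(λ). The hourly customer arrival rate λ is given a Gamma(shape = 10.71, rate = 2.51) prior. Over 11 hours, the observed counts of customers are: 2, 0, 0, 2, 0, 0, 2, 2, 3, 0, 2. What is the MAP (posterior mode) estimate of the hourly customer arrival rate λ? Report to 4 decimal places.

With a Gamma(shape α, rate β) prior, the Poisson likelihood is conjugate: the posterior is Gamma(α + ΣXᵢ, β + n).
Sum of counts S = 13 over n = 11 hours.
Posterior: Gamma(α+S, β+n) = Gamma(10.71+13, 2.51+11) = Gamma(23.71, 13.51).
Mode of Gamma(α,β) for α≥1 is (α−1)/β = 22.71/13.51 = 1.6810.

1.6810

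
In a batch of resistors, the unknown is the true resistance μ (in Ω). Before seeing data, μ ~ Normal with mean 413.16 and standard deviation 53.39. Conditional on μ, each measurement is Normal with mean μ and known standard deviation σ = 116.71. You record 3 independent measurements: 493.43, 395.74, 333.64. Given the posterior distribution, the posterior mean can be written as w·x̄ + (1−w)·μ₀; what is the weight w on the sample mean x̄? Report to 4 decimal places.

0.3857

For Normal data with known variance σ², a Normal(μ₀, σ₀²) prior on μ is conjugate. Posterior precision = 1/σ₀² + n/σ²; posterior mean is the precision-weighted average of μ₀ and x̄.
σ₀² = 53.39² = 2850.4921, σ² = 116.71² = 13621.2241. Prior precision 1/σ₀² = 1/2850.4921; data precision n/σ² = 3/13621.2241.
w = (n/σ²)/(1/σ₀² + n/σ²) = n·σ₀²/(σ² + n·σ₀²) = 3·2850.4921/(13621.2241 + 3·2850.4921) = 8551.4763/22172.7004 = 0.3857.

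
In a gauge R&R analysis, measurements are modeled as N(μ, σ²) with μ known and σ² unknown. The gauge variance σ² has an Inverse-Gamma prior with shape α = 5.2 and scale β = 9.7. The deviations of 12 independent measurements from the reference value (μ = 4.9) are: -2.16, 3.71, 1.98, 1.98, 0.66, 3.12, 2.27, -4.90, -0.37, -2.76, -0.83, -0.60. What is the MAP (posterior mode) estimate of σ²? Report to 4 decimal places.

With known mean μ and an Inverse-Gamma(α, β) prior on σ², the Normal likelihood is conjugate: posterior is Inv-Gamma(α + n/2, β + Σ(xᵢ−μ)²/2).
Σ(xᵢ−μ)² = (-2.16)² + (3.71)² + (1.98)² + (1.98)² + (0.66)² + (3.12)² + (2.27)² + (-4.90)² + (-0.37)² + (-2.76)² + (-0.83)² + (-0.60)² = 74.4068.
Posterior: Inv-Gamma(5.2 + 12/2, 9.7 + 74.4068/2) = Inv-Gamma(11.20, 46.90340).
Mode = β/(α+1) = 46.90340/12.20 = 3.8445.

3.8445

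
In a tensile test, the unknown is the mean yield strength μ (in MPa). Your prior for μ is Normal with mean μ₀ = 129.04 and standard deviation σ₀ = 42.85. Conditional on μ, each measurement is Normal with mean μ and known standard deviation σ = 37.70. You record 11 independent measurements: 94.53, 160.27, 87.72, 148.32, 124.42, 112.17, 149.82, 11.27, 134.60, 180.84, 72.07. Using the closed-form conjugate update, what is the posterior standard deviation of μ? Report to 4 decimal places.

For Normal data with known variance σ², a Normal(μ₀, σ₀²) prior on μ is conjugate. Posterior precision = 1/σ₀² + n/σ²; posterior mean is the precision-weighted average of μ₀ and x̄.
σ₀² = 42.85² = 1836.1225, σ² = 37.70² = 1421.29; σ² + n·σ₀² = 1421.29 + 11·1836.1225 = 21618.6375.
Posterior precision = 1/σ₀² + n/σ² = 1/1836.1225 + 11/1421.29 = (σ² + n·σ₀²)/(σ₀²σ²) = 21618.6375/(1836.1225·1421.29); posterior variance σₙ² = σ₀²σ²/(σ² + n·σ₀²) = 1836.1225·1421.29/21618.6375 = 120.713553.
Posterior SD = √σₙ² = √(1836.1225·1421.29/21618.6375) = 10.9870.

10.9870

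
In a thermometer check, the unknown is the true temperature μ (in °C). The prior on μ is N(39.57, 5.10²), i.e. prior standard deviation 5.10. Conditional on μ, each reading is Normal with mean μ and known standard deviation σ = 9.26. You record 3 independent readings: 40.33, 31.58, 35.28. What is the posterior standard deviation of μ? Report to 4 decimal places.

3.6902

For Normal data with known variance σ², a Normal(μ₀, σ₀²) prior on μ is conjugate. Posterior precision = 1/σ₀² + n/σ²; posterior mean is the precision-weighted average of μ₀ and x̄.
σ₀² = 5.10² = 26.01, σ² = 9.26² = 85.7476; σ² + n·σ₀² = 85.7476 + 3·26.01 = 163.7776.
Posterior precision = 1/σ₀² + n/σ² = 1/26.01 + 3/85.7476 = (σ² + n·σ₀²)/(σ₀²σ²) = 163.7776/(26.01·85.7476); posterior variance σₙ² = σ₀²σ²/(σ² + n·σ₀²) = 26.01·85.7476/163.7776 = 13.617827.
Posterior SD = √σₙ² = √(26.01·85.7476/163.7776) = 3.6902.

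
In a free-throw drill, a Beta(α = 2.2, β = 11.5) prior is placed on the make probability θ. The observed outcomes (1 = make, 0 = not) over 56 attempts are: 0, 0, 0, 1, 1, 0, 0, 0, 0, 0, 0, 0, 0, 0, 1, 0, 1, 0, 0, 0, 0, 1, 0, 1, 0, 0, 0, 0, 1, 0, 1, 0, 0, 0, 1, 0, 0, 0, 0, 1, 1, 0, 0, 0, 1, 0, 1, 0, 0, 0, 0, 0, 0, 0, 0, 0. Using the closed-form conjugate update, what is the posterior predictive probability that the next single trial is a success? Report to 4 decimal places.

0.2181

The Beta prior is conjugate to a Binomial/Bernoulli likelihood; the update adds successes to α and failures to β.
Posterior: Beta(α+k, β+n−k) = Beta(2.2+13, 11.5+43) = Beta(15.2, 54.5).
For a single future Bernoulli trial, P(success | data) = α/(α+β) = 0.2181.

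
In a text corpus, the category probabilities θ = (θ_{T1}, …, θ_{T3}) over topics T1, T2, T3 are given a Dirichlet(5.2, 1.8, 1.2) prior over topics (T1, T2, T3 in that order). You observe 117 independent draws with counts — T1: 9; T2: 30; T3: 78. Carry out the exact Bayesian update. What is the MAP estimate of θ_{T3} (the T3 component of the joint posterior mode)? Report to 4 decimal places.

0.6399

The Dirichlet prior is conjugate to the Multinomial likelihood: each posterior αⱼ = prior αⱼ + observed count nⱼ.
Posterior concentration: (14.2, 31.8, 79.2), total = 125.2.
Joint mode component: (α_{T3}−1)/(Σα−K) = 78.2/122.2 = 0.6399.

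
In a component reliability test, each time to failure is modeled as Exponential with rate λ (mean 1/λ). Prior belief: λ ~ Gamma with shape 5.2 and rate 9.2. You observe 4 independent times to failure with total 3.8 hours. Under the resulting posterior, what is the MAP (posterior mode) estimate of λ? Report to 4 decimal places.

0.6308

With a Gamma(shape α, rate β) prior on the exponential rate λ, the posterior after n observations with total T = Σxᵢ is Gamma(α+n, β+T).
Posterior: Gamma(5.2+4, 9.2+3.8) = Gamma(9.2, 13.0).
Mode = (α−1)/β = 0.6308.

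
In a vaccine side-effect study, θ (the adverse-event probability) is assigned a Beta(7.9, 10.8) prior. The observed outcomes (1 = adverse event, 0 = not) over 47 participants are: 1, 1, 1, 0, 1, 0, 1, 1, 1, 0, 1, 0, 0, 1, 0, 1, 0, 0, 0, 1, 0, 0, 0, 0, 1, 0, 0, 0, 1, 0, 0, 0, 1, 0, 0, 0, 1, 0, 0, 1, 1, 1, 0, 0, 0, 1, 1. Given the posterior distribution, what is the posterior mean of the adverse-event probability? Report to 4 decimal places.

The Beta prior is conjugate to a Binomial/Bernoulli likelihood; the update adds successes to α and failures to β.
Posterior: Beta(α+k, β+n−k) = Beta(7.9+20, 10.8+27) = Beta(27.9, 37.8).
Posterior mean = α/(α+β) = 27.9/65.7 = 0.4247.

0.4247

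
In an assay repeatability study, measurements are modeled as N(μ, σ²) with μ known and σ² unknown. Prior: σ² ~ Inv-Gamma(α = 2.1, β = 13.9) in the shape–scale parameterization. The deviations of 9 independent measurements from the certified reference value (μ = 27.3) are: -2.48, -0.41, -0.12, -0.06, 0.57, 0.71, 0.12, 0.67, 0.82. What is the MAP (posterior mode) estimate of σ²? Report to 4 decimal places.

2.3751

With known mean μ and an Inverse-Gamma(α, β) prior on σ², the Normal likelihood is conjugate: posterior is Inv-Gamma(α + n/2, β + Σ(xᵢ−μ)²/2).
Σ(xᵢ−μ)² = (-2.48)² + (-0.41)² + (-0.12)² + (-0.06)² + (0.57)² + (0.71)² + (0.12)² + (0.67)² + (0.82)² = 8.3012.
Posterior: Inv-Gamma(2.1 + 9/2, 13.9 + 8.3012/2) = Inv-Gamma(6.60, 18.05060).
Mode = β/(α+1) = 18.05060/7.60 = 2.3751.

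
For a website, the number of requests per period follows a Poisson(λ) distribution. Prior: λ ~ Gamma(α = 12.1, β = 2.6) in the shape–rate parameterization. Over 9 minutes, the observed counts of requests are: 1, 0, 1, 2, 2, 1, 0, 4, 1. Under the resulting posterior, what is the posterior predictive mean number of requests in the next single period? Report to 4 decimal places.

With a Gamma(shape α, rate β) prior, the Poisson likelihood is conjugate: the posterior is Gamma(α + ΣXᵢ, β + n).
Sum of counts S = 12 over n = 9 minutes.
Posterior: Gamma(α+S, β+n) = Gamma(12.1+12, 2.6+9) = Gamma(24.1, 11.6).
The predictive distribution for one future period is NegBinom with mean α/β = 2.0776.

2.0776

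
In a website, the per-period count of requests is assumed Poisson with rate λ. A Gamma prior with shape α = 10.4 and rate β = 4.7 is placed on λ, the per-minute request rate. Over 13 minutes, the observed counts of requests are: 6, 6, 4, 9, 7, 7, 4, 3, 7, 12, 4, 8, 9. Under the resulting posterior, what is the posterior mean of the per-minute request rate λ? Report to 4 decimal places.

5.4463

With a Gamma(shape α, rate β) prior, the Poisson likelihood is conjugate: the posterior is Gamma(α + ΣXᵢ, β + n).
Sum of counts S = 86 over n = 13 minutes.
Posterior: Gamma(α+S, β+n) = Gamma(10.4+86, 4.7+13) = Gamma(96.4, 17.7).
Posterior mean = α/β = 96.4/17.7 = 5.4463.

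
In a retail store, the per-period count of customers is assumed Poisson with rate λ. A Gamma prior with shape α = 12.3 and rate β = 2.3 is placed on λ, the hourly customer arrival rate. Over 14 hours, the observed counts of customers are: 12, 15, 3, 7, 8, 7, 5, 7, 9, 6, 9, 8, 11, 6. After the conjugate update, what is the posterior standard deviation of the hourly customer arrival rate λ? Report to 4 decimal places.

With a Gamma(shape α, rate β) prior, the Poisson likelihood is conjugate: the posterior is Gamma(α + ΣXᵢ, β + n).
Sum of counts S = 113 over n = 14 hours.
Posterior: Gamma(α+S, β+n) = Gamma(12.3+113, 2.3+14) = Gamma(125.3, 16.3).
SD = √α/β = √125.3/16.3 = 0.6867.

0.6867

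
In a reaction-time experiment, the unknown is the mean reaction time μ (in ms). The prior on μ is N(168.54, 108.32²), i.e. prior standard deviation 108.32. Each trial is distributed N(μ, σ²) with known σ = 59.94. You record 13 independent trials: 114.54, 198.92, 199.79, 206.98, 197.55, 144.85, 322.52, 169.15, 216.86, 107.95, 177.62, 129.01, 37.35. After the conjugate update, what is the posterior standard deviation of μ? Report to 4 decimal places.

16.4320

For Normal data with known variance σ², a Normal(μ₀, σ₀²) prior on μ is conjugate. Posterior precision = 1/σ₀² + n/σ²; posterior mean is the precision-weighted average of μ₀ and x̄.
σ₀² = 108.32² = 11733.2224, σ² = 59.94² = 3592.8036; σ² + n·σ₀² = 3592.8036 + 13·11733.2224 = 156124.6948.
Posterior precision = 1/σ₀² + n/σ² = 1/11733.2224 + 13/3592.8036 = (σ² + n·σ₀²)/(σ₀²σ²) = 156124.6948/(11733.2224·3592.8036); posterior variance σₙ² = σ₀²σ²/(σ² + n·σ₀²) = 11733.2224·3592.8036/156124.6948 = 270.009583.
Posterior SD = √σₙ² = √(11733.2224·3592.8036/156124.6948) = 16.4320.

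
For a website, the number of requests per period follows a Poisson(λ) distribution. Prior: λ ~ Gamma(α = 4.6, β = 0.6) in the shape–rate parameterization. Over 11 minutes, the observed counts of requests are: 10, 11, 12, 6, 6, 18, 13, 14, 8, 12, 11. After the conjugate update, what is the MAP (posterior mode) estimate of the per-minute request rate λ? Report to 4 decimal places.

With a Gamma(shape α, rate β) prior, the Poisson likelihood is conjugate: the posterior is Gamma(α + ΣXᵢ, β + n).
Sum of counts S = 121 over n = 11 minutes.
Posterior: Gamma(α+S, β+n) = Gamma(4.6+121, 0.6+11) = Gamma(125.6, 11.6).
Mode of Gamma(α,β) for α≥1 is (α−1)/β = 124.6/11.6 = 10.7414.

10.7414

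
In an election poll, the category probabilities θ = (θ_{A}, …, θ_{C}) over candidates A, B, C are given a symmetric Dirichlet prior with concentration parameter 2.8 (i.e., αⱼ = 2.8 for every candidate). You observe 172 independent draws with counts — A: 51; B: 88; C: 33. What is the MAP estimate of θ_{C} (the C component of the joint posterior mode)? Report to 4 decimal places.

0.1962

The Dirichlet prior is conjugate to the Multinomial likelihood: each posterior αⱼ = prior αⱼ + observed count nⱼ.
Posterior concentration: (53.8, 90.8, 35.8), total = 180.4.
Joint mode component: (α_{C}−1)/(Σα−K) = 34.8/177.4 = 0.1962.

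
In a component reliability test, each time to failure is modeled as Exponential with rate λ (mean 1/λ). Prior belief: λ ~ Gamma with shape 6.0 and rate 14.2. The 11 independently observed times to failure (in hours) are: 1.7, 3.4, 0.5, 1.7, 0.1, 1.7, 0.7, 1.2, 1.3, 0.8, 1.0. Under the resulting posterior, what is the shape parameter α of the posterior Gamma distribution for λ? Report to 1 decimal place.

17.0

With a Gamma(shape α, rate β) prior on the exponential rate λ, the posterior after n observations with total T = Σxᵢ is Gamma(α+n, β+T).
Sum of observations T = 14.1 hours; n = 11.
Posterior: Gamma(6.0+11, 14.2+14.1) = Gamma(17.0, 28.3).
Posterior α = 17.0.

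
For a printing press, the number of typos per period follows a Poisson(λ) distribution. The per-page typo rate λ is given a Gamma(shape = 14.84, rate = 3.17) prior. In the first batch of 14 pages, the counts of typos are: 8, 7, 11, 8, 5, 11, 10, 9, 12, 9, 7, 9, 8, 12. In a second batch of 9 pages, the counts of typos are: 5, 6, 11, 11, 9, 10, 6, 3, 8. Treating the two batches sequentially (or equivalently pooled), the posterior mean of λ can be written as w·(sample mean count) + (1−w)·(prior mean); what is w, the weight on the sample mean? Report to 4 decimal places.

With a Gamma(shape α, rate β) prior, the Poisson likelihood is conjugate: the posterior is Gamma(α + ΣXᵢ, β + n).
Total number of pages: n = 14 + 9 = 23.
Posterior mean = (α₀+S)/(β₀+n) = [n/(β₀+n)]·(S/n) + [β₀/(β₀+n)]·(α₀/β₀), so only n and β₀ enter the weight.
Weight on data w = n/(β₀+n) = 23/(3.17+23) = 23/26.17 = 0.8789.

0.8789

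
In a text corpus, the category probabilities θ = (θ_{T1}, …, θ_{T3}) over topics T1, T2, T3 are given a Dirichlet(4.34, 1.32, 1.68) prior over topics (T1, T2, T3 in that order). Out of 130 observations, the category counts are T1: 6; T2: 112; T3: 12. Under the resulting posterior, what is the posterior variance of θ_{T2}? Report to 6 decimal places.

0.001043

The Dirichlet prior is conjugate to the Multinomial likelihood: each posterior αⱼ = prior αⱼ + observed count nⱼ.
Posterior concentration: (10.34, 113.32, 13.68), total = 137.34.
Var[θ_j] = α_j(Σα−α_j)/((Σα)²(Σα+1)) = 113.32·24.02/(137.34²·138.34) = 0.001043.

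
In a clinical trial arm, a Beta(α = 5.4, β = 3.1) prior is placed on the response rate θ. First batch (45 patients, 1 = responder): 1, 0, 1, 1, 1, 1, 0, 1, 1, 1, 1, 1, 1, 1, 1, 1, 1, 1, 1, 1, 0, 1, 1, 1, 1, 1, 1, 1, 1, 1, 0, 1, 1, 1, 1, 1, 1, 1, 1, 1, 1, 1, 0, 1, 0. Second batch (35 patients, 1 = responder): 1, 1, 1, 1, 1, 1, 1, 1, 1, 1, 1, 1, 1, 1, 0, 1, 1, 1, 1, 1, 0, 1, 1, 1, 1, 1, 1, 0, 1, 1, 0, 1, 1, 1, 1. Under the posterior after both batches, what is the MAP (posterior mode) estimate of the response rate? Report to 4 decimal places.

The Beta prior is conjugate to a Binomial/Bernoulli likelihood; the update adds successes to α and failures to β.
After batch 1: Beta(5.4+39, 3.1+6) = Beta(44.4, 9.1).
After batch 2: Beta(44.4+31, 9.1+4) = Beta(75.4, 13.1).
Mode of Beta(a,b) for a,b>1 is (a−1)/(a+b−2) = 74.4/86.5 = 0.8601.

0.8601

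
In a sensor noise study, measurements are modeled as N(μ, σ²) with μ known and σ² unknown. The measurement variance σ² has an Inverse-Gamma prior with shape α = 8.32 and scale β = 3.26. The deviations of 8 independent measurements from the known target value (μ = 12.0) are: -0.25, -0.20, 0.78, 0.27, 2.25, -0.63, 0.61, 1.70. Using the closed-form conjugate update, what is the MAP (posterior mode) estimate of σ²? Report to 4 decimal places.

With known mean μ and an Inverse-Gamma(α, β) prior on σ², the Normal likelihood is conjugate: posterior is Inv-Gamma(α + n/2, β + Σ(xᵢ−μ)²/2).
Σ(xᵢ−μ)² = (-0.25)² + (-0.20)² + (0.78)² + (0.27)² + (2.25)² + (-0.63)² + (0.61)² + (1.70)² = 9.5053.
Posterior: Inv-Gamma(8.32 + 8/2, 3.26 + 9.5053/2) = Inv-Gamma(12.32, 8.01265).
Mode = β/(α+1) = 8.01265/13.32 = 0.6016.

0.6016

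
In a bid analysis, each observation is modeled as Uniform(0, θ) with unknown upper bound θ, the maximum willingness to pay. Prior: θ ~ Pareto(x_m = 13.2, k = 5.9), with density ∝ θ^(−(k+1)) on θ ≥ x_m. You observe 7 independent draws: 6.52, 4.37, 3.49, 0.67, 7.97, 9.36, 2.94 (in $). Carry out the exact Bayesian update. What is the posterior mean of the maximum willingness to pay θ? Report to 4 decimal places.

A Pareto(scale x_m, shape k) prior on the upper bound θ of Uniform(0, θ) is conjugate: posterior is Pareto(max(x_m, max xᵢ), k + n).
Sample maximum = 9.36; prior scale x_m = 13.2 → posterior scale = max = 13.20.
Posterior shape = 5.9 + 7 = 12.9.
E[θ|data] = k·x_m/(k−1) = 12.9·13.20/11.9 = 14.3092.

14.3092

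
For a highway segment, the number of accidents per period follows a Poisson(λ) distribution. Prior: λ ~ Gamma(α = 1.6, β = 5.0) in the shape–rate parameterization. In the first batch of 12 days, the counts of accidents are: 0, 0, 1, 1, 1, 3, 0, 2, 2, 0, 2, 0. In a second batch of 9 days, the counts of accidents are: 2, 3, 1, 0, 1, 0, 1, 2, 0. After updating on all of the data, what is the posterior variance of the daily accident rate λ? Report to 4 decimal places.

With a Gamma(shape α, rate β) prior, the Poisson likelihood is conjugate: the posterior is Gamma(α + ΣXᵢ, β + n).
Batch 1: sum of counts S = 12 over n = 12 days.
After batch 1: Gamma(α+S, β+n) = Gamma(1.6+12, 5.0+12) = Gamma(13.6, 17.0).
Batch 2: sum of counts S = 10 over n = 9 days.
After batch 2: Gamma(α+S, β+n) = Gamma(13.6+10, 17.0+9) = Gamma(23.6, 26.0).
Var = α/β² = 23.6/26.0² = 0.0349.

0.0349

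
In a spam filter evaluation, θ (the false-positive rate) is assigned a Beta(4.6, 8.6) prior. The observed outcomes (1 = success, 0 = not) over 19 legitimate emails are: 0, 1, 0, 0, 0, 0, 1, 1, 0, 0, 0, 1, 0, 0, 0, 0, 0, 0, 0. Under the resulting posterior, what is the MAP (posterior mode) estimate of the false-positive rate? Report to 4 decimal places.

The Beta prior is conjugate to a Binomial/Bernoulli likelihood; the update adds successes to α and failures to β.
Posterior: Beta(α+k, β+n−k) = Beta(4.6+4, 8.6+15) = Beta(8.6, 23.6).
Mode of Beta(a,b) for a,b>1 is (a−1)/(a+b−2) = 7.6/30.2 = 0.2517.

0.2517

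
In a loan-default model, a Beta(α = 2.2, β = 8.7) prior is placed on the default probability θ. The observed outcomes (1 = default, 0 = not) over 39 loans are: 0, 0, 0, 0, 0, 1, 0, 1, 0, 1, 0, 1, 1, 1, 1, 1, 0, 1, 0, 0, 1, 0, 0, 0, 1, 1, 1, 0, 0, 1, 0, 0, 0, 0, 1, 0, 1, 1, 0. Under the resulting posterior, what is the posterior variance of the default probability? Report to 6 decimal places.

0.004651

The Beta prior is conjugate to a Binomial/Bernoulli likelihood; the update adds successes to α and failures to β.
Posterior: Beta(α+k, β+n−k) = Beta(2.2+17, 8.7+22) = Beta(19.2, 30.7).
Var = αβ/((α+β)²(α+β+1)) = 19.2·30.7/(49.9²·50.9) = 0.004651.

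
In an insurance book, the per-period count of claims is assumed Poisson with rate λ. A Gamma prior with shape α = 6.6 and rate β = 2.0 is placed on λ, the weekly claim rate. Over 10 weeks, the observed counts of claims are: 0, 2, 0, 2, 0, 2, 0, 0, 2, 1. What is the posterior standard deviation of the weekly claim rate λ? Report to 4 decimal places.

0.3291

With a Gamma(shape α, rate β) prior, the Poisson likelihood is conjugate: the posterior is Gamma(α + ΣXᵢ, β + n).
Sum of counts S = 9 over n = 10 weeks.
Posterior: Gamma(α+S, β+n) = Gamma(6.6+9, 2.0+10) = Gamma(15.6, 12.0).
SD = √α/β = √15.6/12.0 = 0.3291.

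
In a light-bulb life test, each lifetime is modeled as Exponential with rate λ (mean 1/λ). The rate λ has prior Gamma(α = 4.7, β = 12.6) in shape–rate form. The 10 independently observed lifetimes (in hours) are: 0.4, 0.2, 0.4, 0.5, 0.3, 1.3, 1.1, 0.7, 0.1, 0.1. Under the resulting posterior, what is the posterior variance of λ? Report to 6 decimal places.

0.046921

With a Gamma(shape α, rate β) prior on the exponential rate λ, the posterior after n observations with total T = Σxᵢ is Gamma(α+n, β+T).
Sum of observations T = 5.1 hours; n = 10.
Posterior: Gamma(4.7+10, 12.6+5.1) = Gamma(14.7, 17.7).
Var = α/β² = 0.046921.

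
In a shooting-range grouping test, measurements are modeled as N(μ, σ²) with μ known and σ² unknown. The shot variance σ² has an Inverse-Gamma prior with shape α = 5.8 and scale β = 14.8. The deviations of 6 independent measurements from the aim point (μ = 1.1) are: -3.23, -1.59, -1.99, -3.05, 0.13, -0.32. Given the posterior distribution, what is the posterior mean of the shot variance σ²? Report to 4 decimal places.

3.5861

With known mean μ and an Inverse-Gamma(α, β) prior on σ², the Normal likelihood is conjugate: posterior is Inv-Gamma(α + n/2, β + Σ(xᵢ−μ)²/2).
Σ(xᵢ−μ)² = (-3.23)² + (-1.59)² + (-1.99)² + (-3.05)² + (0.13)² + (-0.32)² = 26.3429.
Posterior: Inv-Gamma(5.8 + 6/2, 14.8 + 26.3429/2) = Inv-Gamma(8.80, 27.97145).
E[σ²|data] = β/(α−1) = 27.97145/7.80 = 3.5861.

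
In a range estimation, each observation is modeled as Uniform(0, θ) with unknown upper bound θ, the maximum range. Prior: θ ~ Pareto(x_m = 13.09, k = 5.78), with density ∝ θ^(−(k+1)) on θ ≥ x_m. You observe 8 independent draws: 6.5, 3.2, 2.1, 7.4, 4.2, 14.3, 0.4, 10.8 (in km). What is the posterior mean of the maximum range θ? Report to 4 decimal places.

15.4189

A Pareto(scale x_m, shape k) prior on the upper bound θ of Uniform(0, θ) is conjugate: posterior is Pareto(max(x_m, max xᵢ), k + n).
Sample maximum = 14.3; prior scale x_m = 13.09 → posterior scale = max = 14.30.
Posterior shape = 5.78 + 8 = 13.78.
E[θ|data] = k·x_m/(k−1) = 13.78·14.30/12.78 = 15.4189.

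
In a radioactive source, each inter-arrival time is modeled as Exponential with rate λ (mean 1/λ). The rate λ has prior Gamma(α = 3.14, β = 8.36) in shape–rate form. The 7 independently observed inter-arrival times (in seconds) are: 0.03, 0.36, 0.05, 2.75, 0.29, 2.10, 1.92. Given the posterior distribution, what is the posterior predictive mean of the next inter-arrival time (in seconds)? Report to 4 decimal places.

With a Gamma(shape α, rate β) prior on the exponential rate λ, the posterior after n observations with total T = Σxᵢ is Gamma(α+n, β+T).
Sum of observations T = 7.50 seconds; n = 7.
Posterior: Gamma(3.14+7, 8.36+7.50) = Gamma(10.14, 15.86).
The predictive distribution for the next observation is Lomax; its mean is β/(α−1) = 15.86/9.14 = 1.7352.

1.7352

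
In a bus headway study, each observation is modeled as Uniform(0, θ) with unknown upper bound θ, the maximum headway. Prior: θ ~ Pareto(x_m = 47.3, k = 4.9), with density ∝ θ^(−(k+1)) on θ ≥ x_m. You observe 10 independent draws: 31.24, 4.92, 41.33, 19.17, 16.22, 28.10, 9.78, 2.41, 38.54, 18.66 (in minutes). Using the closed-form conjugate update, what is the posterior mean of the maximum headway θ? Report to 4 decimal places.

50.7029

A Pareto(scale x_m, shape k) prior on the upper bound θ of Uniform(0, θ) is conjugate: posterior is Pareto(max(x_m, max xᵢ), k + n).
Sample maximum = 41.33; prior scale x_m = 47.3 → posterior scale = max = 47.30.
Posterior shape = 4.9 + 10 = 14.9.
E[θ|data] = k·x_m/(k−1) = 14.9·47.30/13.9 = 50.7029.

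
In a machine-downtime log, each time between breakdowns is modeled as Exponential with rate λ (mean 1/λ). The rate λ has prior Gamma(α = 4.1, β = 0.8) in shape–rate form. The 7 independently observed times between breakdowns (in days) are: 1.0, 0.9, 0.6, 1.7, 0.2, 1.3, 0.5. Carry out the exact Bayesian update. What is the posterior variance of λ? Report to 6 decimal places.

0.226531

With a Gamma(shape α, rate β) prior on the exponential rate λ, the posterior after n observations with total T = Σxᵢ is Gamma(α+n, β+T).
Sum of observations T = 6.2 days; n = 7.
Posterior: Gamma(4.1+7, 0.8+6.2) = Gamma(11.1, 7.0).
Var = α/β² = 0.226531.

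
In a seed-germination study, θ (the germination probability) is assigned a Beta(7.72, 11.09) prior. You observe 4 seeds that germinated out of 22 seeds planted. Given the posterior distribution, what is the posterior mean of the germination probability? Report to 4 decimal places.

The Beta prior is conjugate to a Binomial/Bernoulli likelihood; the update adds successes to α and failures to β.
Posterior: Beta(α+k, β+n−k) = Beta(7.72+4, 11.09+18) = Beta(11.72, 29.09).
Posterior mean = α/(α+β) = 11.72/40.81 = 0.2872.

0.2872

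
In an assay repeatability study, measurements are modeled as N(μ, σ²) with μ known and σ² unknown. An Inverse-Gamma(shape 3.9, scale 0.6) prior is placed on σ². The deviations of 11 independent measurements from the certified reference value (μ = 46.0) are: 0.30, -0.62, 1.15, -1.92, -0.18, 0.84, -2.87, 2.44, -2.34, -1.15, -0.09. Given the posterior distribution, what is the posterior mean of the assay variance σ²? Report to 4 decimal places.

1.6915

With known mean μ and an Inverse-Gamma(α, β) prior on σ², the Normal likelihood is conjugate: posterior is Inv-Gamma(α + n/2, β + Σ(xᵢ−μ)²/2).
Σ(xᵢ−μ)² = (0.30)² + (-0.62)² + (1.15)² + (-1.92)² + (-0.18)² + (0.84)² + (-2.87)² + (2.44)² + (-2.34)² + (-1.15)² + (-0.09)² = 27.2180.
Posterior: Inv-Gamma(3.9 + 11/2, 0.6 + 27.2180/2) = Inv-Gamma(9.40, 14.20900).
E[σ²|data] = β/(α−1) = 14.20900/8.40 = 1.6915.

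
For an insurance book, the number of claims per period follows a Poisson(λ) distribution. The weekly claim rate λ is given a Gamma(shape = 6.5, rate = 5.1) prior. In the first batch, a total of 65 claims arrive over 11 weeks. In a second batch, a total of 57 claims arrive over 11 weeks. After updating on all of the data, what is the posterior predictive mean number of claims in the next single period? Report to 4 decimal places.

With a Gamma(shape α, rate β) prior, the Poisson likelihood is conjugate: the posterior is Gamma(α + ΣXᵢ, β + n).
After batch 1: Gamma(α+S, β+n) = Gamma(6.5+65, 5.1+11) = Gamma(71.5, 16.1).
After batch 2: Gamma(α+S, β+n) = Gamma(71.5+57, 16.1+11) = Gamma(128.5, 27.1).
The predictive distribution for one future period is NegBinom with mean α/β = 4.7417.

4.7417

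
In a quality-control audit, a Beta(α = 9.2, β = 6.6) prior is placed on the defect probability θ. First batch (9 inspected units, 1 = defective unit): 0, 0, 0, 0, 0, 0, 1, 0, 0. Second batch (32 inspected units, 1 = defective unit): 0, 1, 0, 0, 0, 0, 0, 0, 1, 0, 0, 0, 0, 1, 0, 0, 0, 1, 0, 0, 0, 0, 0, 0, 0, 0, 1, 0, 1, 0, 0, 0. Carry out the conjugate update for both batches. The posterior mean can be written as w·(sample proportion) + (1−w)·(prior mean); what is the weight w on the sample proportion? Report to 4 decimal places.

0.7218

The Beta prior is conjugate to a Binomial/Bernoulli likelihood; the update adds successes to α and failures to β.
Total number of inspected units: n = 9 + 32 = 41.
Posterior mean = (α₀+k)/(α₀+β₀+n) = [n/(α₀+β₀+n)]·(k/n) + [(α₀+β₀)/(α₀+β₀+n)]·α₀/(α₀+β₀), so only n and the prior enter the weight.
The weight on the data is w = n/(α₀+β₀+n) = 41/(9.2+6.6+41) = 41/56.8 = 0.7218.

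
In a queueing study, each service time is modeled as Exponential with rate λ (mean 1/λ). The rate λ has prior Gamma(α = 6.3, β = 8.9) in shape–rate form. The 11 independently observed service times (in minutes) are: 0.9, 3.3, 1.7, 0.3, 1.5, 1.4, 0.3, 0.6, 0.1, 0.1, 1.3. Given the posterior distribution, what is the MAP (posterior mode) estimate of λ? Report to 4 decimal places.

With a Gamma(shape α, rate β) prior on the exponential rate λ, the posterior after n observations with total T = Σxᵢ is Gamma(α+n, β+T).
Sum of observations T = 11.5 minutes; n = 11.
Posterior: Gamma(6.3+11, 8.9+11.5) = Gamma(17.3, 20.4).
Mode = (α−1)/β = 0.7990.

0.7990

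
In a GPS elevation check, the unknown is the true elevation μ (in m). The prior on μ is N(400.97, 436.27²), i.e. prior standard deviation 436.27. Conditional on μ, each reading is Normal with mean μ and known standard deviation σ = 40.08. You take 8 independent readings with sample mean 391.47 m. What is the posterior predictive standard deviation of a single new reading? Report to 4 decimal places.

42.5088

For Normal data with known variance σ², a Normal(μ₀, σ₀²) prior on μ is conjugate. Posterior precision = 1/σ₀² + n/σ²; posterior mean is the precision-weighted average of μ₀ and x̄.
σ₀² = 436.27² = 190331.5129, σ² = 40.08² = 1606.4064; σ² + n·σ₀² = 1606.4064 + 8·190331.5129 = 1524258.5096.
Posterior precision = 1/σ₀² + n/σ² = 1/190331.5129 + 8/1606.4064 = (σ² + n·σ₀²)/(σ₀²σ²) = 1524258.5096/(190331.5129·1606.4064); posterior variance σₙ² = σ₀²σ²/(σ² + n·σ₀²) = 190331.5129·1606.4064/1524258.5096 = 200.589177.
Predictive variance for one new observation = σₙ² + σ² = 190331.5129·1606.4064/1524258.5096 + 1606.4064 = σ²·(σ₀² + 1524258.5096)/1524258.5096 = 1606.4064·1714590.0225/1524258.5096 = 1806.995577; SD = √(1606.4064·1714590.0225/1524258.5096) = 42.5088.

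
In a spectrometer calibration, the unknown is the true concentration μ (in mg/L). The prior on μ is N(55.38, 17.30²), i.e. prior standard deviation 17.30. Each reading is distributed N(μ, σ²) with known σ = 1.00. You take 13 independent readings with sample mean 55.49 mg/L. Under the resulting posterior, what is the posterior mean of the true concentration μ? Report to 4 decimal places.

55.4900

For Normal data with known variance σ², a Normal(μ₀, σ₀²) prior on μ is conjugate. Posterior precision = 1/σ₀² + n/σ²; posterior mean is the precision-weighted average of μ₀ and x̄.
n·x̄ = 13·55.49 = 721.37.
σ₀² = 17.30² = 299.29, σ² = 1.00² = 1; σ² + n·σ₀² = 1 + 13·299.29 = 3891.77.
Posterior mean = (μ₀/σ₀² + n·x̄/σ²)/(1/σ₀² + n/σ²) = (σ²·μ₀ + σ₀²·n·x̄)/(σ² + n·σ₀²) = (1·55.38 + 299.29·721.37)/3891.77 = 215954.2073/3891.77 = 55.4900.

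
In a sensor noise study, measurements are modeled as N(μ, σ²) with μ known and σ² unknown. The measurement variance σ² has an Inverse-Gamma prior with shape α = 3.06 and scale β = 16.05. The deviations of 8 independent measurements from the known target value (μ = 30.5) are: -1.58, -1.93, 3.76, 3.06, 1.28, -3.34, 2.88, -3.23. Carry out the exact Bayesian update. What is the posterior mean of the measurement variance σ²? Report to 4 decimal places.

7.7016

With known mean μ and an Inverse-Gamma(α, β) prior on σ², the Normal likelihood is conjugate: posterior is Inv-Gamma(α + n/2, β + Σ(xᵢ−μ)²/2).
Σ(xᵢ−μ)² = (-1.58)² + (-1.93)² + (3.76)² + (3.06)² + (1.28)² + (-3.34)² + (2.88)² + (-3.23)² = 61.2438.
Posterior: Inv-Gamma(3.06 + 8/2, 16.05 + 61.2438/2) = Inv-Gamma(7.06, 46.67190).
E[σ²|data] = β/(α−1) = 46.67190/6.06 = 7.7016.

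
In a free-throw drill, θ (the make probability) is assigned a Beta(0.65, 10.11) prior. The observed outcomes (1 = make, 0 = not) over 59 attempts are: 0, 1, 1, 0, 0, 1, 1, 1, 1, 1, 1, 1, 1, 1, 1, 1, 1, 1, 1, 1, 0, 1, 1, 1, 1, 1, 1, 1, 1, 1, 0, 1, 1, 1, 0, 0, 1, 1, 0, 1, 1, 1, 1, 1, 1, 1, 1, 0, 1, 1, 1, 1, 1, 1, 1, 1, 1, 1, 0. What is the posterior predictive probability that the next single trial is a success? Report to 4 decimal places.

0.7117

The Beta prior is conjugate to a Binomial/Bernoulli likelihood; the update adds successes to α and failures to β.
Posterior: Beta(α+k, β+n−k) = Beta(0.65+49, 10.11+10) = Beta(49.65, 20.11).
For a single future Bernoulli trial, P(success | data) = α/(α+β) = 0.7117.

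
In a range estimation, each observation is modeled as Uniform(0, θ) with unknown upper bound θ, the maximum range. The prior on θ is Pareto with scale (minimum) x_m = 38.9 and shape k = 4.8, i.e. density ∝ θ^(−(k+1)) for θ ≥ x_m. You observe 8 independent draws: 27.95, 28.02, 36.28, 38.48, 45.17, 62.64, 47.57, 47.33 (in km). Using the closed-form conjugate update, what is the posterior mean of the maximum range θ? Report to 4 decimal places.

67.9485

A Pareto(scale x_m, shape k) prior on the upper bound θ of Uniform(0, θ) is conjugate: posterior is Pareto(max(x_m, max xᵢ), k + n).
Sample maximum = 62.64; prior scale x_m = 38.9 → posterior scale = max = 62.64.
Posterior shape = 4.8 + 8 = 12.8.
E[θ|data] = k·x_m/(k−1) = 12.8·62.64/11.8 = 67.9485.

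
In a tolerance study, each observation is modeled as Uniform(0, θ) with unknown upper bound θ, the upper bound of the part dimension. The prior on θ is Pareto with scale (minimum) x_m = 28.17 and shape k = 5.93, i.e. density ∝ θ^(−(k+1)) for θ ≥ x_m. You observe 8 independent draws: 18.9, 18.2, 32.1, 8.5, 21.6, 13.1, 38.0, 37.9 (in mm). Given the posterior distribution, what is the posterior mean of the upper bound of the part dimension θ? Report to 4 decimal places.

40.9389

A Pareto(scale x_m, shape k) prior on the upper bound θ of Uniform(0, θ) is conjugate: posterior is Pareto(max(x_m, max xᵢ), k + n).
Sample maximum = 38.0; prior scale x_m = 28.17 → posterior scale = max = 38.00.
Posterior shape = 5.93 + 8 = 13.93.
E[θ|data] = k·x_m/(k−1) = 13.93·38.00/12.93 = 40.9389.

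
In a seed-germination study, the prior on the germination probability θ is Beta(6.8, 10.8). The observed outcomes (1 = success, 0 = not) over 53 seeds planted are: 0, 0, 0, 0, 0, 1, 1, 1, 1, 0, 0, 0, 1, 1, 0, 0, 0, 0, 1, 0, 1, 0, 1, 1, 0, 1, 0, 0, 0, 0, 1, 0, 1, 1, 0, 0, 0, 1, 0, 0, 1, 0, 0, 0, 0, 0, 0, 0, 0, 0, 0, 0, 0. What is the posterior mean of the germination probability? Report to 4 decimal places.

The Beta prior is conjugate to a Binomial/Bernoulli likelihood; the update adds successes to α and failures to β.
Posterior: Beta(α+k, β+n−k) = Beta(6.8+16, 10.8+37) = Beta(22.8, 47.8).
Posterior mean = α/(α+β) = 22.8/70.6 = 0.3229.

0.3229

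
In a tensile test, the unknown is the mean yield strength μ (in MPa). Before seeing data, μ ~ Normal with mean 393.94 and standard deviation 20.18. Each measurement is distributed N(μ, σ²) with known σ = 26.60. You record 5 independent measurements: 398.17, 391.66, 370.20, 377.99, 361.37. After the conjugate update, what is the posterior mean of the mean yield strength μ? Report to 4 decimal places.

For Normal data with known variance σ², a Normal(μ₀, σ₀²) prior on μ is conjugate. Posterior precision = 1/σ₀² + n/σ²; posterior mean is the precision-weighted average of μ₀ and x̄.
Σxᵢ = 398.17 + 391.66 + 370.20 + 377.99 + 361.37 = 1899.39, so n·x̄ = 1899.39.
σ₀² = 20.18² = 407.2324, σ² = 26.60² = 707.56; σ² + n·σ₀² = 707.56 + 5·407.2324 = 2743.722.
Posterior mean = (μ₀/σ₀² + n·x̄/σ²)/(1/σ₀² + n/σ²) = (σ²·μ₀ + σ₀²·n·x̄)/(σ² + n·σ₀²) = (707.56·393.94 + 407.2324·1899.39)/2743.722 = 1052229.334636/2743.722 = 383.5044.

383.5044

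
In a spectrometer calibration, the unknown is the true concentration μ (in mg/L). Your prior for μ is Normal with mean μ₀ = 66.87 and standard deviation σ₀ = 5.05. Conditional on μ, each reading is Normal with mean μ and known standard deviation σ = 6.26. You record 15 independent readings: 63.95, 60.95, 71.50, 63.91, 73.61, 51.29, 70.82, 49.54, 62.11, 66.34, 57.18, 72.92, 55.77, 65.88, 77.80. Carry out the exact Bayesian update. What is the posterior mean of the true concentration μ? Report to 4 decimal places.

For Normal data with known variance σ², a Normal(μ₀, σ₀²) prior on μ is conjugate. Posterior precision = 1/σ₀² + n/σ²; posterior mean is the precision-weighted average of μ₀ and x̄.
Σxᵢ = 63.95 + 60.95 + 71.50 + 63.91 + 73.61 + 51.29 + 70.82 + 49.54 + 62.11 + 66.34 + 57.18 + 72.92 + 55.77 + 65.88 + 77.80 = 963.57, so n·x̄ = 963.57.
σ₀² = 5.05² = 25.5025, σ² = 6.26² = 39.1876; σ² + n·σ₀² = 39.1876 + 15·25.5025 = 421.7251.
Posterior mean = (μ₀/σ₀² + n·x̄/σ²)/(1/σ₀² + n/σ²) = (σ²·μ₀ + σ₀²·n·x̄)/(σ² + n·σ₀²) = (39.1876·66.87 + 25.5025·963.57)/421.7251 = 27193.918737/421.7251 = 64.4826.

64.4826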